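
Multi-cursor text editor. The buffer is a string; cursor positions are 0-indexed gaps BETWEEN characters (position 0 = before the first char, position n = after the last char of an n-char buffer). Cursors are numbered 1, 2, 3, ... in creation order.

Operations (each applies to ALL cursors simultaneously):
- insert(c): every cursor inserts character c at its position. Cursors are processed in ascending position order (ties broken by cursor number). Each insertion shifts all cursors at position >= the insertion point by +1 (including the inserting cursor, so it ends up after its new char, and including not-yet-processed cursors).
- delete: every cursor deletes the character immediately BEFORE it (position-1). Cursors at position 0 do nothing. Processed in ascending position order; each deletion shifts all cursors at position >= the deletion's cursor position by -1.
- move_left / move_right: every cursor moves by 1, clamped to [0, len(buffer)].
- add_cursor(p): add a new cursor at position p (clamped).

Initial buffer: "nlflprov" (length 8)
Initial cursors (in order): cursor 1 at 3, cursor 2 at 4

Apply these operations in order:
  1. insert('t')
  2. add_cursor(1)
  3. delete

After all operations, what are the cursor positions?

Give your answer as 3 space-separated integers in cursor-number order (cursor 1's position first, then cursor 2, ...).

After op 1 (insert('t')): buffer="nlftltprov" (len 10), cursors c1@4 c2@6, authorship ...1.2....
After op 2 (add_cursor(1)): buffer="nlftltprov" (len 10), cursors c3@1 c1@4 c2@6, authorship ...1.2....
After op 3 (delete): buffer="lflprov" (len 7), cursors c3@0 c1@2 c2@3, authorship .......

Answer: 2 3 0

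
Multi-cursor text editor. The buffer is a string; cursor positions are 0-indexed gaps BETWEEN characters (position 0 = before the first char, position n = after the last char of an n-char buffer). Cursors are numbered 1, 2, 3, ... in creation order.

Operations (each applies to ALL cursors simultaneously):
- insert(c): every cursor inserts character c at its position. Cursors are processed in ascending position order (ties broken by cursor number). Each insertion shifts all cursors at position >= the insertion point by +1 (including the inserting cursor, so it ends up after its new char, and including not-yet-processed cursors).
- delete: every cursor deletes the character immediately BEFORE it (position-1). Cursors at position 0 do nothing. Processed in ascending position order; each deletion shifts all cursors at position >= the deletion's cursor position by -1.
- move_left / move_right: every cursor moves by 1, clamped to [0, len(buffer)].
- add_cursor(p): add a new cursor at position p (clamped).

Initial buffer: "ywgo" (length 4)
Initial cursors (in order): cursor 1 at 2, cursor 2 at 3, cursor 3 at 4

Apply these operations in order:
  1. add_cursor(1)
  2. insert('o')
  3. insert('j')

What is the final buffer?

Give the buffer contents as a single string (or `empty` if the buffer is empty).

Answer: yojwojgojooj

Derivation:
After op 1 (add_cursor(1)): buffer="ywgo" (len 4), cursors c4@1 c1@2 c2@3 c3@4, authorship ....
After op 2 (insert('o')): buffer="yowogooo" (len 8), cursors c4@2 c1@4 c2@6 c3@8, authorship .4.1.2.3
After op 3 (insert('j')): buffer="yojwojgojooj" (len 12), cursors c4@3 c1@6 c2@9 c3@12, authorship .44.11.22.33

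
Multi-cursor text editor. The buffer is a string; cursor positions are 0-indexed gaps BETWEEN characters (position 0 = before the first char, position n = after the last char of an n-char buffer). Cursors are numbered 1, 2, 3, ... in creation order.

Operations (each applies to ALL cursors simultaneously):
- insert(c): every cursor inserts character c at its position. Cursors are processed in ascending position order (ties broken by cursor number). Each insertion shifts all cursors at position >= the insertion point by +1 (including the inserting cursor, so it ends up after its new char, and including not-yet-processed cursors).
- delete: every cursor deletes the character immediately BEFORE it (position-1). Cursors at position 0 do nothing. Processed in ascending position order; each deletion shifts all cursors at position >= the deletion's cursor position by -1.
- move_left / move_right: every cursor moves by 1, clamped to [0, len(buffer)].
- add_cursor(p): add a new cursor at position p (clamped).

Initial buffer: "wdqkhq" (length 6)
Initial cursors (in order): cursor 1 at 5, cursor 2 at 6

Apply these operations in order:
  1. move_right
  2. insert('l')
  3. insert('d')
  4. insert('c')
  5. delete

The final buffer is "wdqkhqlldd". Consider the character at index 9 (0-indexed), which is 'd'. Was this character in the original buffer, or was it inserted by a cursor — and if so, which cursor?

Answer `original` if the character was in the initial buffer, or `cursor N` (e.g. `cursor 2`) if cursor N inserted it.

After op 1 (move_right): buffer="wdqkhq" (len 6), cursors c1@6 c2@6, authorship ......
After op 2 (insert('l')): buffer="wdqkhqll" (len 8), cursors c1@8 c2@8, authorship ......12
After op 3 (insert('d')): buffer="wdqkhqlldd" (len 10), cursors c1@10 c2@10, authorship ......1212
After op 4 (insert('c')): buffer="wdqkhqllddcc" (len 12), cursors c1@12 c2@12, authorship ......121212
After op 5 (delete): buffer="wdqkhqlldd" (len 10), cursors c1@10 c2@10, authorship ......1212
Authorship (.=original, N=cursor N): . . . . . . 1 2 1 2
Index 9: author = 2

Answer: cursor 2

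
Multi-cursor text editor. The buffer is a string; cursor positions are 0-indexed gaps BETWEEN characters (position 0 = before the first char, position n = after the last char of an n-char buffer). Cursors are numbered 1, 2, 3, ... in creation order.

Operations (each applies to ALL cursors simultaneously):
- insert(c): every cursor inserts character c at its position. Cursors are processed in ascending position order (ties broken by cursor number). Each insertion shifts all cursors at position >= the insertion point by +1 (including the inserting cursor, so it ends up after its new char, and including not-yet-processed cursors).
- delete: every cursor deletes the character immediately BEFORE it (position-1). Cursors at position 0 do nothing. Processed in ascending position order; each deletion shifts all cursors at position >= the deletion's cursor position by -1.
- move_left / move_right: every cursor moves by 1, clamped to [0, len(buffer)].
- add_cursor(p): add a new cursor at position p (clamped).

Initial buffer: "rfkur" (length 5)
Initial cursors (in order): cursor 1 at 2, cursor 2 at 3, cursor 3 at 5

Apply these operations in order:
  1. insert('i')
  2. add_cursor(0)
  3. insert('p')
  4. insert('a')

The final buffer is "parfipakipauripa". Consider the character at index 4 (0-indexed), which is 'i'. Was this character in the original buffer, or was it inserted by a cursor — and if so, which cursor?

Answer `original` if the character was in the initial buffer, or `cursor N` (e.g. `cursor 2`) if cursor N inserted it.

After op 1 (insert('i')): buffer="rfikiuri" (len 8), cursors c1@3 c2@5 c3@8, authorship ..1.2..3
After op 2 (add_cursor(0)): buffer="rfikiuri" (len 8), cursors c4@0 c1@3 c2@5 c3@8, authorship ..1.2..3
After op 3 (insert('p')): buffer="prfipkipurip" (len 12), cursors c4@1 c1@5 c2@8 c3@12, authorship 4..11.22..33
After op 4 (insert('a')): buffer="parfipakipauripa" (len 16), cursors c4@2 c1@7 c2@11 c3@16, authorship 44..111.222..333
Authorship (.=original, N=cursor N): 4 4 . . 1 1 1 . 2 2 2 . . 3 3 3
Index 4: author = 1

Answer: cursor 1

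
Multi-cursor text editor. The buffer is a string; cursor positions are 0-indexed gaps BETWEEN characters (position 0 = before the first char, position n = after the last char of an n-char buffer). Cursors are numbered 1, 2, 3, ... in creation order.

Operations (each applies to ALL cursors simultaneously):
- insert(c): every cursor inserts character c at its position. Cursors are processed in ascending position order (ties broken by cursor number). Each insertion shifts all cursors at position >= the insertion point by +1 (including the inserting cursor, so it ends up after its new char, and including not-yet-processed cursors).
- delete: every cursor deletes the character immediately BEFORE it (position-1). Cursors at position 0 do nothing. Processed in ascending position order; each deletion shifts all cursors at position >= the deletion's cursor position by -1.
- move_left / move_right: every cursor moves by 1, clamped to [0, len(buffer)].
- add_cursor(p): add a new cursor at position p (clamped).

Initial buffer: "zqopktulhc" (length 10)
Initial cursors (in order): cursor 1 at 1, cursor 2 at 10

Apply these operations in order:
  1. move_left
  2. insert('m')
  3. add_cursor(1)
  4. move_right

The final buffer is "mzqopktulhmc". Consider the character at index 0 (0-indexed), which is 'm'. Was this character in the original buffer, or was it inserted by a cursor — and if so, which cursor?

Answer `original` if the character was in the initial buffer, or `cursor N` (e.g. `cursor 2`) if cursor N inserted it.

Answer: cursor 1

Derivation:
After op 1 (move_left): buffer="zqopktulhc" (len 10), cursors c1@0 c2@9, authorship ..........
After op 2 (insert('m')): buffer="mzqopktulhmc" (len 12), cursors c1@1 c2@11, authorship 1.........2.
After op 3 (add_cursor(1)): buffer="mzqopktulhmc" (len 12), cursors c1@1 c3@1 c2@11, authorship 1.........2.
After op 4 (move_right): buffer="mzqopktulhmc" (len 12), cursors c1@2 c3@2 c2@12, authorship 1.........2.
Authorship (.=original, N=cursor N): 1 . . . . . . . . . 2 .
Index 0: author = 1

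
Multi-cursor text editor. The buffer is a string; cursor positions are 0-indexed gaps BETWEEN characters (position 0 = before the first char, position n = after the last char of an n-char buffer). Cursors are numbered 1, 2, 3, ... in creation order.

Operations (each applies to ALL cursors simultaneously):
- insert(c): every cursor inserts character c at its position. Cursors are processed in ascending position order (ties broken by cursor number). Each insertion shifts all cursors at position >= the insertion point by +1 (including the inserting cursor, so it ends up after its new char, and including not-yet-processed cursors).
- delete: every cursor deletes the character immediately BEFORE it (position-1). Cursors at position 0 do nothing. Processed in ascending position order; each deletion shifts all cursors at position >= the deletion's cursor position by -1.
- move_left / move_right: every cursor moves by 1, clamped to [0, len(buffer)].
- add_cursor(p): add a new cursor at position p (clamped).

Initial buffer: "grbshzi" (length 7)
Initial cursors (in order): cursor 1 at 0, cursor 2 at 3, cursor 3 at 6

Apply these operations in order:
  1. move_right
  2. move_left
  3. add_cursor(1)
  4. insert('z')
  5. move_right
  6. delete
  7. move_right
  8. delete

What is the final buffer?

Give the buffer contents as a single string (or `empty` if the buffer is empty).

After op 1 (move_right): buffer="grbshzi" (len 7), cursors c1@1 c2@4 c3@7, authorship .......
After op 2 (move_left): buffer="grbshzi" (len 7), cursors c1@0 c2@3 c3@6, authorship .......
After op 3 (add_cursor(1)): buffer="grbshzi" (len 7), cursors c1@0 c4@1 c2@3 c3@6, authorship .......
After op 4 (insert('z')): buffer="zgzrbzshzzi" (len 11), cursors c1@1 c4@3 c2@6 c3@10, authorship 1.4..2...3.
After op 5 (move_right): buffer="zgzrbzshzzi" (len 11), cursors c1@2 c4@4 c2@7 c3@11, authorship 1.4..2...3.
After op 6 (delete): buffer="zzbzhzz" (len 7), cursors c1@1 c4@2 c2@4 c3@7, authorship 14.2..3
After op 7 (move_right): buffer="zzbzhzz" (len 7), cursors c1@2 c4@3 c2@5 c3@7, authorship 14.2..3
After op 8 (delete): buffer="zzz" (len 3), cursors c1@1 c4@1 c2@2 c3@3, authorship 12.

Answer: zzz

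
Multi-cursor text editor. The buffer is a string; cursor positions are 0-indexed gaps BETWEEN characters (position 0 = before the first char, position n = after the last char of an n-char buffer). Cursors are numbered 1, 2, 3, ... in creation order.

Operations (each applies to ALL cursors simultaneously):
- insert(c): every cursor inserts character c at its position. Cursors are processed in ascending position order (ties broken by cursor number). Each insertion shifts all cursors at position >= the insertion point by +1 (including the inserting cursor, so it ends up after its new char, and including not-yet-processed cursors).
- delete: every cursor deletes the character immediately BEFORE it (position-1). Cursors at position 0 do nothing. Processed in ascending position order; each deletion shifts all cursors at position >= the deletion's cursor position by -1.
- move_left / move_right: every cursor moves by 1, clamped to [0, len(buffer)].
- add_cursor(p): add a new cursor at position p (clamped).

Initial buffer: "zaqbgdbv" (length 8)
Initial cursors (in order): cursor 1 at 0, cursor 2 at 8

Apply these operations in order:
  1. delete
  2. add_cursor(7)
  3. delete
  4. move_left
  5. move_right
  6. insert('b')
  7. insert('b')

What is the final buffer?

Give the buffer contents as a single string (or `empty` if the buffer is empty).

Answer: zbbaqbgbbbb

Derivation:
After op 1 (delete): buffer="zaqbgdb" (len 7), cursors c1@0 c2@7, authorship .......
After op 2 (add_cursor(7)): buffer="zaqbgdb" (len 7), cursors c1@0 c2@7 c3@7, authorship .......
After op 3 (delete): buffer="zaqbg" (len 5), cursors c1@0 c2@5 c3@5, authorship .....
After op 4 (move_left): buffer="zaqbg" (len 5), cursors c1@0 c2@4 c3@4, authorship .....
After op 5 (move_right): buffer="zaqbg" (len 5), cursors c1@1 c2@5 c3@5, authorship .....
After op 6 (insert('b')): buffer="zbaqbgbb" (len 8), cursors c1@2 c2@8 c3@8, authorship .1....23
After op 7 (insert('b')): buffer="zbbaqbgbbbb" (len 11), cursors c1@3 c2@11 c3@11, authorship .11....2323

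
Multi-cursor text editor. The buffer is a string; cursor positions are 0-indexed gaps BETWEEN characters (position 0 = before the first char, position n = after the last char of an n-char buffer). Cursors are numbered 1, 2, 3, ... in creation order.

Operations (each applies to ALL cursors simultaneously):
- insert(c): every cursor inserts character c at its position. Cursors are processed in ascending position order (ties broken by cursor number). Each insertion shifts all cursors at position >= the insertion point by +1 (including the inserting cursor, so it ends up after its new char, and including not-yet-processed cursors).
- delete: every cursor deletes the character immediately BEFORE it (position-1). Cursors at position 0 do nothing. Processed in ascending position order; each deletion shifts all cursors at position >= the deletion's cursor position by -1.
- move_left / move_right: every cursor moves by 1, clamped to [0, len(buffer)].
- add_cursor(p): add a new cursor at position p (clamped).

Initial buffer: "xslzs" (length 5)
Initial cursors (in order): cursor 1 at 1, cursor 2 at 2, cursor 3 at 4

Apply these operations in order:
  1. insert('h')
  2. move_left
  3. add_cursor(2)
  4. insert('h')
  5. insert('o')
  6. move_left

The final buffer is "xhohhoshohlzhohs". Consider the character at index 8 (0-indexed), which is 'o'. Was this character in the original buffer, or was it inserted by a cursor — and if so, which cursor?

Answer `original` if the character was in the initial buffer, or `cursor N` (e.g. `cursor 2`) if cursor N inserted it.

Answer: cursor 2

Derivation:
After op 1 (insert('h')): buffer="xhshlzhs" (len 8), cursors c1@2 c2@4 c3@7, authorship .1.2..3.
After op 2 (move_left): buffer="xhshlzhs" (len 8), cursors c1@1 c2@3 c3@6, authorship .1.2..3.
After op 3 (add_cursor(2)): buffer="xhshlzhs" (len 8), cursors c1@1 c4@2 c2@3 c3@6, authorship .1.2..3.
After op 4 (insert('h')): buffer="xhhhshhlzhhs" (len 12), cursors c1@2 c4@4 c2@6 c3@10, authorship .114.22..33.
After op 5 (insert('o')): buffer="xhohhoshohlzhohs" (len 16), cursors c1@3 c4@6 c2@9 c3@14, authorship .11144.222..333.
After op 6 (move_left): buffer="xhohhoshohlzhohs" (len 16), cursors c1@2 c4@5 c2@8 c3@13, authorship .11144.222..333.
Authorship (.=original, N=cursor N): . 1 1 1 4 4 . 2 2 2 . . 3 3 3 .
Index 8: author = 2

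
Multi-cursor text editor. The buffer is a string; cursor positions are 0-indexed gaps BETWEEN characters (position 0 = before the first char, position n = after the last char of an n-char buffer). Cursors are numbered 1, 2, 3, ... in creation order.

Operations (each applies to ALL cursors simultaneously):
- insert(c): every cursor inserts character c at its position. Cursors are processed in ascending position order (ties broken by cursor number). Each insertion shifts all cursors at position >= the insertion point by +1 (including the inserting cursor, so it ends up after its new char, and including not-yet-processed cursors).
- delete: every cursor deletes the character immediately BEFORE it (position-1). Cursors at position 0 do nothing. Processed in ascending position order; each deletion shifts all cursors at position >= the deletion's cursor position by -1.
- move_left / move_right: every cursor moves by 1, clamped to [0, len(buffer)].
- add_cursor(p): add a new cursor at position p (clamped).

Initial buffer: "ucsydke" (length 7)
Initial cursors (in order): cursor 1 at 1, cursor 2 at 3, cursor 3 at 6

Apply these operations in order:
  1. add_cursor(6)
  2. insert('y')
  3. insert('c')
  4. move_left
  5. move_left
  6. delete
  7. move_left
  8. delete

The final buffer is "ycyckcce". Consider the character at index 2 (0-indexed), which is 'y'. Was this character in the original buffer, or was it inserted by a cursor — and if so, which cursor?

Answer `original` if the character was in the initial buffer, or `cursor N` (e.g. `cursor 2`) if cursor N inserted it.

Answer: cursor 2

Derivation:
After op 1 (add_cursor(6)): buffer="ucsydke" (len 7), cursors c1@1 c2@3 c3@6 c4@6, authorship .......
After op 2 (insert('y')): buffer="uycsyydkyye" (len 11), cursors c1@2 c2@5 c3@10 c4@10, authorship .1..2...34.
After op 3 (insert('c')): buffer="uyccsycydkyycce" (len 15), cursors c1@3 c2@7 c3@14 c4@14, authorship .11..22...3434.
After op 4 (move_left): buffer="uyccsycydkyycce" (len 15), cursors c1@2 c2@6 c3@13 c4@13, authorship .11..22...3434.
After op 5 (move_left): buffer="uyccsycydkyycce" (len 15), cursors c1@1 c2@5 c3@12 c4@12, authorship .11..22...3434.
After op 6 (delete): buffer="yccycydkcce" (len 11), cursors c1@0 c2@3 c3@8 c4@8, authorship 11.22...34.
After op 7 (move_left): buffer="yccycydkcce" (len 11), cursors c1@0 c2@2 c3@7 c4@7, authorship 11.22...34.
After op 8 (delete): buffer="ycyckcce" (len 8), cursors c1@0 c2@1 c3@4 c4@4, authorship 1.22.34.
Authorship (.=original, N=cursor N): 1 . 2 2 . 3 4 .
Index 2: author = 2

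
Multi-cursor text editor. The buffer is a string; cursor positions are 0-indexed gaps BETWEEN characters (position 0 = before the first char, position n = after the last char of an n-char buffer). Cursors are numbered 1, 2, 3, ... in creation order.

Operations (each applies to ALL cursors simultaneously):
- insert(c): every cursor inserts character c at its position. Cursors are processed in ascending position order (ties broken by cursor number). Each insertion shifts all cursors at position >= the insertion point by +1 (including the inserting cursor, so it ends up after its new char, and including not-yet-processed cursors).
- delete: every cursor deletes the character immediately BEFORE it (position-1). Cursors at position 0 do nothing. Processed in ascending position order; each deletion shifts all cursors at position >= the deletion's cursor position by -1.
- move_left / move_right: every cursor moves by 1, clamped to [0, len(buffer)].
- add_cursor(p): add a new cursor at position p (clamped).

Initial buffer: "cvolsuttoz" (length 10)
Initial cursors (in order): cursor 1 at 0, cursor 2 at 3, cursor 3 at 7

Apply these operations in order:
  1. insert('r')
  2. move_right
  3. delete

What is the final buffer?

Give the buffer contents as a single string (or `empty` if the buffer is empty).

After op 1 (insert('r')): buffer="rcvorlsutrtoz" (len 13), cursors c1@1 c2@5 c3@10, authorship 1...2....3...
After op 2 (move_right): buffer="rcvorlsutrtoz" (len 13), cursors c1@2 c2@6 c3@11, authorship 1...2....3...
After op 3 (delete): buffer="rvorsutroz" (len 10), cursors c1@1 c2@4 c3@8, authorship 1..2...3..

Answer: rvorsutroz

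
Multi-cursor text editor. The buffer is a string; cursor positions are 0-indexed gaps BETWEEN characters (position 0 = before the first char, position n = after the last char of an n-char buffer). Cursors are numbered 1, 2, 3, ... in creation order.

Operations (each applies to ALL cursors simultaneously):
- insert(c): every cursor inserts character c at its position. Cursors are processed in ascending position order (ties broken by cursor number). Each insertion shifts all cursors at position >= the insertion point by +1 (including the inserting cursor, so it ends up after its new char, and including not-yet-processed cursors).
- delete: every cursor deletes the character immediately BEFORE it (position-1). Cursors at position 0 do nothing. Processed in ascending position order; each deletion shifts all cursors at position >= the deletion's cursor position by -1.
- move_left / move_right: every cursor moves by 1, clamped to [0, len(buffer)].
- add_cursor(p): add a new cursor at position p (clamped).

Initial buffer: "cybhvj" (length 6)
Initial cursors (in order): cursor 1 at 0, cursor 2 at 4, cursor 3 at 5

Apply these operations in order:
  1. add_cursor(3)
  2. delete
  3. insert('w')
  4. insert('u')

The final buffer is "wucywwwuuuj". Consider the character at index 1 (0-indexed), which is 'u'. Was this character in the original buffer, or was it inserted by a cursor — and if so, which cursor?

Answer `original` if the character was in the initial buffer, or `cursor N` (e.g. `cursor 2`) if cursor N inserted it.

Answer: cursor 1

Derivation:
After op 1 (add_cursor(3)): buffer="cybhvj" (len 6), cursors c1@0 c4@3 c2@4 c3@5, authorship ......
After op 2 (delete): buffer="cyj" (len 3), cursors c1@0 c2@2 c3@2 c4@2, authorship ...
After op 3 (insert('w')): buffer="wcywwwj" (len 7), cursors c1@1 c2@6 c3@6 c4@6, authorship 1..234.
After op 4 (insert('u')): buffer="wucywwwuuuj" (len 11), cursors c1@2 c2@10 c3@10 c4@10, authorship 11..234234.
Authorship (.=original, N=cursor N): 1 1 . . 2 3 4 2 3 4 .
Index 1: author = 1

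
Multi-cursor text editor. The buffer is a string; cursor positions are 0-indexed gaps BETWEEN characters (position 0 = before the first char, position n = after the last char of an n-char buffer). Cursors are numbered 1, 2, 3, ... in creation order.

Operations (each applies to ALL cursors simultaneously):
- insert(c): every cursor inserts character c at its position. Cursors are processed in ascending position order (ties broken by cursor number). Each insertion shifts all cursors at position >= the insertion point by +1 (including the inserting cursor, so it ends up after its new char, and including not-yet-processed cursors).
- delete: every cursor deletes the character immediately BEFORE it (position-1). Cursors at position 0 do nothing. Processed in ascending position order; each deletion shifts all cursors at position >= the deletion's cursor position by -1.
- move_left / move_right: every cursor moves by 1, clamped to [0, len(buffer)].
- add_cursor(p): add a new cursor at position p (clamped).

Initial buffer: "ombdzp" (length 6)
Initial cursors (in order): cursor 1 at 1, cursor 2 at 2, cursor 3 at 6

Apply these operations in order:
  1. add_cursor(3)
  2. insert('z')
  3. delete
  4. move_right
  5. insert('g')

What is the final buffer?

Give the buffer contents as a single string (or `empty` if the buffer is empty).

Answer: omgbgdgzpg

Derivation:
After op 1 (add_cursor(3)): buffer="ombdzp" (len 6), cursors c1@1 c2@2 c4@3 c3@6, authorship ......
After op 2 (insert('z')): buffer="ozmzbzdzpz" (len 10), cursors c1@2 c2@4 c4@6 c3@10, authorship .1.2.4...3
After op 3 (delete): buffer="ombdzp" (len 6), cursors c1@1 c2@2 c4@3 c3@6, authorship ......
After op 4 (move_right): buffer="ombdzp" (len 6), cursors c1@2 c2@3 c4@4 c3@6, authorship ......
After op 5 (insert('g')): buffer="omgbgdgzpg" (len 10), cursors c1@3 c2@5 c4@7 c3@10, authorship ..1.2.4..3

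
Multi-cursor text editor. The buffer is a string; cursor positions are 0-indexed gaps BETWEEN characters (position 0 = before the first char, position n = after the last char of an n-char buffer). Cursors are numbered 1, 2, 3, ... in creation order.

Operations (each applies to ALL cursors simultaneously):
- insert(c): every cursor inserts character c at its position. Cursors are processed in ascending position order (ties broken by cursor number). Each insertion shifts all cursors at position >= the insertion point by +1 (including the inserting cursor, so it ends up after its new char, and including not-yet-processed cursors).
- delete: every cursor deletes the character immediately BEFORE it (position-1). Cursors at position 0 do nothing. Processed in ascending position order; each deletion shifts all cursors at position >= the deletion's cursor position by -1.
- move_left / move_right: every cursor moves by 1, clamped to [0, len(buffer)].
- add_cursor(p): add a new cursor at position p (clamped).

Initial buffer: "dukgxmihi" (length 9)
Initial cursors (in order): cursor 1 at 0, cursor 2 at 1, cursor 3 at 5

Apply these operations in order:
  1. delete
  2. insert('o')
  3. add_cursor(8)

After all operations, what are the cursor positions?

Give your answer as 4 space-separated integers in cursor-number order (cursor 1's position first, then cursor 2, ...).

Answer: 2 2 6 8

Derivation:
After op 1 (delete): buffer="ukgmihi" (len 7), cursors c1@0 c2@0 c3@3, authorship .......
After op 2 (insert('o')): buffer="ooukgomihi" (len 10), cursors c1@2 c2@2 c3@6, authorship 12...3....
After op 3 (add_cursor(8)): buffer="ooukgomihi" (len 10), cursors c1@2 c2@2 c3@6 c4@8, authorship 12...3....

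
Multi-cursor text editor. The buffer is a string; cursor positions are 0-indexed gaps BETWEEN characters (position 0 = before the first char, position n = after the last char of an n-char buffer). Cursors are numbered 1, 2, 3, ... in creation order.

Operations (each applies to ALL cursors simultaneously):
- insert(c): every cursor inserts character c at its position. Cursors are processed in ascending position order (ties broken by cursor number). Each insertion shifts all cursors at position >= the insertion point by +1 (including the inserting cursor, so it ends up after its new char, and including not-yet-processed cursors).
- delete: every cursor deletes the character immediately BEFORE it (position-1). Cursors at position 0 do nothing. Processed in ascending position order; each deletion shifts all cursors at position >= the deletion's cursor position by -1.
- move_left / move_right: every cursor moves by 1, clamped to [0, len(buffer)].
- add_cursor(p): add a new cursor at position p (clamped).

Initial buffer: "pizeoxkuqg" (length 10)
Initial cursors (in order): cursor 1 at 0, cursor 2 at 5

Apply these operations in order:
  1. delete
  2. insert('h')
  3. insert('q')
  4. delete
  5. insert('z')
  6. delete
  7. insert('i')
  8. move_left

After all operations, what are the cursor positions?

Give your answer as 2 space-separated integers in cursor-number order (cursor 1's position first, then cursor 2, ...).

After op 1 (delete): buffer="pizexkuqg" (len 9), cursors c1@0 c2@4, authorship .........
After op 2 (insert('h')): buffer="hpizehxkuqg" (len 11), cursors c1@1 c2@6, authorship 1....2.....
After op 3 (insert('q')): buffer="hqpizehqxkuqg" (len 13), cursors c1@2 c2@8, authorship 11....22.....
After op 4 (delete): buffer="hpizehxkuqg" (len 11), cursors c1@1 c2@6, authorship 1....2.....
After op 5 (insert('z')): buffer="hzpizehzxkuqg" (len 13), cursors c1@2 c2@8, authorship 11....22.....
After op 6 (delete): buffer="hpizehxkuqg" (len 11), cursors c1@1 c2@6, authorship 1....2.....
After op 7 (insert('i')): buffer="hipizehixkuqg" (len 13), cursors c1@2 c2@8, authorship 11....22.....
After op 8 (move_left): buffer="hipizehixkuqg" (len 13), cursors c1@1 c2@7, authorship 11....22.....

Answer: 1 7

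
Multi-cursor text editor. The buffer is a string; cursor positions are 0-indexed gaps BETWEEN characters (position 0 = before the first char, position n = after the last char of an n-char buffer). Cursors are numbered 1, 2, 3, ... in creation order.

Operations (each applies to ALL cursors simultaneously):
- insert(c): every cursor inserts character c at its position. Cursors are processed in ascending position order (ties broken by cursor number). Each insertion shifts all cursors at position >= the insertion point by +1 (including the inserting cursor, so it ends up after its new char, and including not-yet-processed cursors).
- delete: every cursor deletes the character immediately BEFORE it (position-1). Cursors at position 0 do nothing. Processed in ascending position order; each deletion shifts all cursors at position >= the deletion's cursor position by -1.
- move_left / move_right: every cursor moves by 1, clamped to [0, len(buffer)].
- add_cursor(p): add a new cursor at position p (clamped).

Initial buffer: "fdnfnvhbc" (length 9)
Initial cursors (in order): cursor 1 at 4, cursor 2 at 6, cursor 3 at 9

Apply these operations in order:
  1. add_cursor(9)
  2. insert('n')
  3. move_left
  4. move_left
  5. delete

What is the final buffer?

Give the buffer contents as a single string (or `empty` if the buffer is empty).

Answer: fdfnvnhnn

Derivation:
After op 1 (add_cursor(9)): buffer="fdnfnvhbc" (len 9), cursors c1@4 c2@6 c3@9 c4@9, authorship .........
After op 2 (insert('n')): buffer="fdnfnnvnhbcnn" (len 13), cursors c1@5 c2@8 c3@13 c4@13, authorship ....1..2...34
After op 3 (move_left): buffer="fdnfnnvnhbcnn" (len 13), cursors c1@4 c2@7 c3@12 c4@12, authorship ....1..2...34
After op 4 (move_left): buffer="fdnfnnvnhbcnn" (len 13), cursors c1@3 c2@6 c3@11 c4@11, authorship ....1..2...34
After op 5 (delete): buffer="fdfnvnhnn" (len 9), cursors c1@2 c2@4 c3@7 c4@7, authorship ...1.2.34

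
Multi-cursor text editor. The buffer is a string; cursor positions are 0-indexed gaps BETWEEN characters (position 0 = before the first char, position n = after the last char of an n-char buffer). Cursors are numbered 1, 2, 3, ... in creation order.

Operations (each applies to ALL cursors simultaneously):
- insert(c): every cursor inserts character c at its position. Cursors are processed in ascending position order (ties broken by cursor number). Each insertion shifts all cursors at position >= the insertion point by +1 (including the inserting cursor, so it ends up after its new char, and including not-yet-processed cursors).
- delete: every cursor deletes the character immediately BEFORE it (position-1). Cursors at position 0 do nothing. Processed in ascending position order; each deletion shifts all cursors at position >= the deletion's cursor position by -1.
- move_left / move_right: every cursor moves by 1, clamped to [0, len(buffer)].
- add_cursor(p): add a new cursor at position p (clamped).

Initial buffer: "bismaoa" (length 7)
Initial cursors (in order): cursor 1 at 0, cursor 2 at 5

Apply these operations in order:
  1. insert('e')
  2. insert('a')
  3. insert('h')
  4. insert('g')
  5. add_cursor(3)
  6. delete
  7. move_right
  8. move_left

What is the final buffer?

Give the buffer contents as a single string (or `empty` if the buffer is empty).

After op 1 (insert('e')): buffer="ebismaeoa" (len 9), cursors c1@1 c2@7, authorship 1.....2..
After op 2 (insert('a')): buffer="eabismaeaoa" (len 11), cursors c1@2 c2@9, authorship 11.....22..
After op 3 (insert('h')): buffer="eahbismaeahoa" (len 13), cursors c1@3 c2@11, authorship 111.....222..
After op 4 (insert('g')): buffer="eahgbismaeahgoa" (len 15), cursors c1@4 c2@13, authorship 1111.....2222..
After op 5 (add_cursor(3)): buffer="eahgbismaeahgoa" (len 15), cursors c3@3 c1@4 c2@13, authorship 1111.....2222..
After op 6 (delete): buffer="eabismaeahoa" (len 12), cursors c1@2 c3@2 c2@10, authorship 11.....222..
After op 7 (move_right): buffer="eabismaeahoa" (len 12), cursors c1@3 c3@3 c2@11, authorship 11.....222..
After op 8 (move_left): buffer="eabismaeahoa" (len 12), cursors c1@2 c3@2 c2@10, authorship 11.....222..

Answer: eabismaeahoa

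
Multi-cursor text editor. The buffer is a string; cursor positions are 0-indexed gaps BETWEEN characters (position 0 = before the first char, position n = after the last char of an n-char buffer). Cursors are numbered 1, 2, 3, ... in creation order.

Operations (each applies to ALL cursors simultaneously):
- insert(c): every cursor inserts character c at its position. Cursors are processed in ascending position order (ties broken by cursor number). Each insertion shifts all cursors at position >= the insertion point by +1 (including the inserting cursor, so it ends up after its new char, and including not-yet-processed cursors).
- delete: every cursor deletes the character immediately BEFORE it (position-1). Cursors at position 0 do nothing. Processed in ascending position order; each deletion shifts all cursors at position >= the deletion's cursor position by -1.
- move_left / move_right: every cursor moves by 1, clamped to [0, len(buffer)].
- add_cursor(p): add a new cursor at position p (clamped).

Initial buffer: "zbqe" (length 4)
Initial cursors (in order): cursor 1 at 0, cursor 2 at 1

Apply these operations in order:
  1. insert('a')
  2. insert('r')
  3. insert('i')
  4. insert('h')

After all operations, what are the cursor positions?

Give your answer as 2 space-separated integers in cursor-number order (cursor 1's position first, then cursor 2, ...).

Answer: 4 9

Derivation:
After op 1 (insert('a')): buffer="azabqe" (len 6), cursors c1@1 c2@3, authorship 1.2...
After op 2 (insert('r')): buffer="arzarbqe" (len 8), cursors c1@2 c2@5, authorship 11.22...
After op 3 (insert('i')): buffer="arizaribqe" (len 10), cursors c1@3 c2@7, authorship 111.222...
After op 4 (insert('h')): buffer="arihzarihbqe" (len 12), cursors c1@4 c2@9, authorship 1111.2222...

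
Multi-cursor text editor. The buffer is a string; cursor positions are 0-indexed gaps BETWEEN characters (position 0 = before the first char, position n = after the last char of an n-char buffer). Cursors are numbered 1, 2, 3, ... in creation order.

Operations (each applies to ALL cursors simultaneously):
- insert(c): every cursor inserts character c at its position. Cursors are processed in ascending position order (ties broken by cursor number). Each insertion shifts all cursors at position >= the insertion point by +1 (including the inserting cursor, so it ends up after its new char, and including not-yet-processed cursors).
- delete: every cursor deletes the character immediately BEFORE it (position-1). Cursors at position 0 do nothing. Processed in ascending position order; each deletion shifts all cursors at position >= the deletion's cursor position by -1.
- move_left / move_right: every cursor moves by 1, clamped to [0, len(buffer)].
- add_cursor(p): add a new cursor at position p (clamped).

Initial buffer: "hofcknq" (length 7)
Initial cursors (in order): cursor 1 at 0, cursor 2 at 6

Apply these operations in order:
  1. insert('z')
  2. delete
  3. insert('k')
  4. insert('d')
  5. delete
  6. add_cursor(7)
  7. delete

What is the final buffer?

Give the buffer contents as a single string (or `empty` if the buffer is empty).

Answer: hofckq

Derivation:
After op 1 (insert('z')): buffer="zhofcknzq" (len 9), cursors c1@1 c2@8, authorship 1......2.
After op 2 (delete): buffer="hofcknq" (len 7), cursors c1@0 c2@6, authorship .......
After op 3 (insert('k')): buffer="khofcknkq" (len 9), cursors c1@1 c2@8, authorship 1......2.
After op 4 (insert('d')): buffer="kdhofcknkdq" (len 11), cursors c1@2 c2@10, authorship 11......22.
After op 5 (delete): buffer="khofcknkq" (len 9), cursors c1@1 c2@8, authorship 1......2.
After op 6 (add_cursor(7)): buffer="khofcknkq" (len 9), cursors c1@1 c3@7 c2@8, authorship 1......2.
After op 7 (delete): buffer="hofckq" (len 6), cursors c1@0 c2@5 c3@5, authorship ......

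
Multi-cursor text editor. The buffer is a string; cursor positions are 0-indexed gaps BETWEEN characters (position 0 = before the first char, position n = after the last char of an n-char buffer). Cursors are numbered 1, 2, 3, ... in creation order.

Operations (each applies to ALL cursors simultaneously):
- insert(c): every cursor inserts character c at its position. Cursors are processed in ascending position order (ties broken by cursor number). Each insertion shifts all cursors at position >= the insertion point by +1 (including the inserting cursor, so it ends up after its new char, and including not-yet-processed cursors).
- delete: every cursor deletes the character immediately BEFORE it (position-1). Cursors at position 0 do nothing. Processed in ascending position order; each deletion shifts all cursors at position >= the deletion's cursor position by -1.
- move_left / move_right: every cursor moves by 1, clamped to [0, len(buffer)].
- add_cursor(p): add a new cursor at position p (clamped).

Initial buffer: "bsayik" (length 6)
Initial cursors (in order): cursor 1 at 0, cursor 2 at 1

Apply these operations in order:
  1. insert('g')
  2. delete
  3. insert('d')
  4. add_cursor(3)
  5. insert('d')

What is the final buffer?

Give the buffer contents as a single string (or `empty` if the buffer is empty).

After op 1 (insert('g')): buffer="gbgsayik" (len 8), cursors c1@1 c2@3, authorship 1.2.....
After op 2 (delete): buffer="bsayik" (len 6), cursors c1@0 c2@1, authorship ......
After op 3 (insert('d')): buffer="dbdsayik" (len 8), cursors c1@1 c2@3, authorship 1.2.....
After op 4 (add_cursor(3)): buffer="dbdsayik" (len 8), cursors c1@1 c2@3 c3@3, authorship 1.2.....
After op 5 (insert('d')): buffer="ddbdddsayik" (len 11), cursors c1@2 c2@6 c3@6, authorship 11.223.....

Answer: ddbdddsayik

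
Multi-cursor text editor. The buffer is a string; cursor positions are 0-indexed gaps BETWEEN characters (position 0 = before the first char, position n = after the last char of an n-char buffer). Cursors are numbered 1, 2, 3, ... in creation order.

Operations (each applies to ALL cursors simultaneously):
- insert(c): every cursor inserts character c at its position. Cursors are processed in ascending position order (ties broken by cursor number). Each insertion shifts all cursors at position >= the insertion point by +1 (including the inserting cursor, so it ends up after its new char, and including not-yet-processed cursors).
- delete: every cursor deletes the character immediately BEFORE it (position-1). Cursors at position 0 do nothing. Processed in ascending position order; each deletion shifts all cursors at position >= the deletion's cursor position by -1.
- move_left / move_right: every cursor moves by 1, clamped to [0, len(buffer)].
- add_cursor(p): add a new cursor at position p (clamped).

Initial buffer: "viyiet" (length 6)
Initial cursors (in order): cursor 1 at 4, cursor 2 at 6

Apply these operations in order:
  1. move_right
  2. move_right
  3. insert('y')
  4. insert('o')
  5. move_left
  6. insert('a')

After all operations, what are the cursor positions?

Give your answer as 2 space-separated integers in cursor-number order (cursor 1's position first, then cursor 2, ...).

After op 1 (move_right): buffer="viyiet" (len 6), cursors c1@5 c2@6, authorship ......
After op 2 (move_right): buffer="viyiet" (len 6), cursors c1@6 c2@6, authorship ......
After op 3 (insert('y')): buffer="viyietyy" (len 8), cursors c1@8 c2@8, authorship ......12
After op 4 (insert('o')): buffer="viyietyyoo" (len 10), cursors c1@10 c2@10, authorship ......1212
After op 5 (move_left): buffer="viyietyyoo" (len 10), cursors c1@9 c2@9, authorship ......1212
After op 6 (insert('a')): buffer="viyietyyoaao" (len 12), cursors c1@11 c2@11, authorship ......121122

Answer: 11 11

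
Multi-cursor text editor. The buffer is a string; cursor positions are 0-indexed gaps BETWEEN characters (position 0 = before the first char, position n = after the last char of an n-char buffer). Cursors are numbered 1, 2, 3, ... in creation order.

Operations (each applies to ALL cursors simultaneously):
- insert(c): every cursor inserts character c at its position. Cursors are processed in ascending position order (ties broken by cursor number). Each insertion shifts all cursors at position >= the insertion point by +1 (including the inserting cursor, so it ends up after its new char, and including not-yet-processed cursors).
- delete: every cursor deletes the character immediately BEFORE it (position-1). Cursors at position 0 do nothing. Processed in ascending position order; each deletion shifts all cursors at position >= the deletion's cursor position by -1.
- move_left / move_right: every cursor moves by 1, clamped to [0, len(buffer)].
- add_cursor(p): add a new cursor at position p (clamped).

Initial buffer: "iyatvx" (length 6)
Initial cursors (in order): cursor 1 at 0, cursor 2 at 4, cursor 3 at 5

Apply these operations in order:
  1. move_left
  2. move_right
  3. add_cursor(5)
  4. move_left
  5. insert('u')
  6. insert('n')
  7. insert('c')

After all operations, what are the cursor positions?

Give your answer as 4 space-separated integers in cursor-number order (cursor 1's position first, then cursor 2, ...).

After op 1 (move_left): buffer="iyatvx" (len 6), cursors c1@0 c2@3 c3@4, authorship ......
After op 2 (move_right): buffer="iyatvx" (len 6), cursors c1@1 c2@4 c3@5, authorship ......
After op 3 (add_cursor(5)): buffer="iyatvx" (len 6), cursors c1@1 c2@4 c3@5 c4@5, authorship ......
After op 4 (move_left): buffer="iyatvx" (len 6), cursors c1@0 c2@3 c3@4 c4@4, authorship ......
After op 5 (insert('u')): buffer="uiyautuuvx" (len 10), cursors c1@1 c2@5 c3@8 c4@8, authorship 1...2.34..
After op 6 (insert('n')): buffer="uniyauntuunnvx" (len 14), cursors c1@2 c2@7 c3@12 c4@12, authorship 11...22.3434..
After op 7 (insert('c')): buffer="unciyaunctuunnccvx" (len 18), cursors c1@3 c2@9 c3@16 c4@16, authorship 111...222.343434..

Answer: 3 9 16 16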